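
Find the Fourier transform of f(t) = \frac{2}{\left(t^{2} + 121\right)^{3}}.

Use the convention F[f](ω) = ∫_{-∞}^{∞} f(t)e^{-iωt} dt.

F(ω) = \frac{\pi \left(121 \omega^{2} + 33 \left|{\omega}\right| + 3\right) e^{- 11 \left|{\omega}\right|}}{644204}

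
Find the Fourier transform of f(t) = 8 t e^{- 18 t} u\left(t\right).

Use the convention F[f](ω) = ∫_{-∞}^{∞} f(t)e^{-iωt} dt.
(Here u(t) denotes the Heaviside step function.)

F(ω) = \frac{8}{\left(i \omega + 18\right)^{2}}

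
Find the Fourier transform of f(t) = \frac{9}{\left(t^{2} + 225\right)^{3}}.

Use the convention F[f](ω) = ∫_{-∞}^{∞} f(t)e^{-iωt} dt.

F(ω) = \frac{\pi \left(75 \omega^{2} + 15 \left|{\omega}\right| + 1\right) e^{- 15 \left|{\omega}\right|}}{225000}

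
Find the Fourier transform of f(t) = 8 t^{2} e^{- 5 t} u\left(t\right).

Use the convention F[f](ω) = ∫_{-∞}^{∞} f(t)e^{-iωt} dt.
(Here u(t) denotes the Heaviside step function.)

F(ω) = \frac{16}{\left(i \omega + 5\right)^{3}}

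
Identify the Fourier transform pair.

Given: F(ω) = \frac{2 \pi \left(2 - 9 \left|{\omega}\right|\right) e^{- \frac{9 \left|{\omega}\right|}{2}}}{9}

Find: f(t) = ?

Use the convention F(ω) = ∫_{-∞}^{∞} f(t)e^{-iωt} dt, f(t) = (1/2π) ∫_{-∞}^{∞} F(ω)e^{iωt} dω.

f(t) = \frac{4 t^{2}}{\left(t^{2} + \frac{81}{4}\right)^{2}}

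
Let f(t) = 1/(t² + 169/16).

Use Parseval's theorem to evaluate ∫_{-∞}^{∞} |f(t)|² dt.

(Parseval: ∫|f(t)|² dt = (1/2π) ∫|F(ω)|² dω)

∫|f(t)|² dt = \frac{32 \pi}{2197}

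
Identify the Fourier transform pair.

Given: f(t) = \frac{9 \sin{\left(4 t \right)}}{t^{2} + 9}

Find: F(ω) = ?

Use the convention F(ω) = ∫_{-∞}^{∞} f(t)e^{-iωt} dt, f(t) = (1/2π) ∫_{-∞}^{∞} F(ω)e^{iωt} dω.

F(ω) = \frac{3 i \pi e^{- 3 \left|{\omega + 4}\right|}}{2} - \frac{3 i \pi e^{- 3 \left|{\omega - 4}\right|}}{2}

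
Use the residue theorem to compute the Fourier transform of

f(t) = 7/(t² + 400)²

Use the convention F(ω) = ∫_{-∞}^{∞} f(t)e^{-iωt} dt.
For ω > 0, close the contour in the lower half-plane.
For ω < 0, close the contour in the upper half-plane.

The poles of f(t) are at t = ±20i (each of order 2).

Let g(z) = f(z)e^{-iωz}; for large |z| the factor e^{-iωz} decays in the lower half-plane when ω > 0 and in the upper half-plane when ω < 0.

Case ω > 0 (lower half-plane, clockwise contour ⇒ F(ω) = -2πi·ΣRes):
  Res_{z = - 20 i} g(z) = \frac{7 i \left(20 \omega + 1\right) e^{- 20 \omega}}{32000} (pole of order 2)
  F(ω) = -2πi·ΣRes = \frac{7 \pi \left(20 \omega + 1\right) e^{- 20 \omega}}{16000}

Case ω < 0 (upper half-plane, counterclockwise contour ⇒ F(ω) = +2πi·ΣRes):
  Res_{z = 20 i} g(z) = \frac{7 i \left(20 \omega - 1\right) e^{20 \omega}}{32000} (pole of order 2)
  F(ω) = 2πi·ΣRes = \frac{7 \pi \left(1 - 20 \omega\right) e^{20 \omega}}{16000}

Both cases combine into a single formula in |ω|:

F(ω) = \frac{7 \pi \left(20 \left|{\omega}\right| + 1\right) e^{- 20 \left|{\omega}\right|}}{16000}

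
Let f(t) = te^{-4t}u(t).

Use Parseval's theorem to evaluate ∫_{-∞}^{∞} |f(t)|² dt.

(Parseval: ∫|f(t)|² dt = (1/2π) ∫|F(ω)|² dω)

∫|f(t)|² dt = \frac{1}{256}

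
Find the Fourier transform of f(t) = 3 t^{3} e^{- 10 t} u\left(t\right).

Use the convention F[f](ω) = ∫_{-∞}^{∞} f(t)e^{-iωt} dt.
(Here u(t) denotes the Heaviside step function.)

F(ω) = \frac{18}{\left(i \omega + 10\right)^{4}}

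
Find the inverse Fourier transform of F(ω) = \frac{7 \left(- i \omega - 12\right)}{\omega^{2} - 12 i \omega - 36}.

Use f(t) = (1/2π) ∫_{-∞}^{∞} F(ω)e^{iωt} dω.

f(t) = 7 \left(6 t + 1\right) e^{- 6 t} u\left(t\right)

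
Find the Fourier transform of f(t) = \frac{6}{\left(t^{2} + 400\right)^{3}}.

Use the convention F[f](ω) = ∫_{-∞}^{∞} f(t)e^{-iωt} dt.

F(ω) = \frac{3 \pi \left(400 \omega^{2} + 60 \left|{\omega}\right| + 3\right) e^{- 20 \left|{\omega}\right|}}{12800000}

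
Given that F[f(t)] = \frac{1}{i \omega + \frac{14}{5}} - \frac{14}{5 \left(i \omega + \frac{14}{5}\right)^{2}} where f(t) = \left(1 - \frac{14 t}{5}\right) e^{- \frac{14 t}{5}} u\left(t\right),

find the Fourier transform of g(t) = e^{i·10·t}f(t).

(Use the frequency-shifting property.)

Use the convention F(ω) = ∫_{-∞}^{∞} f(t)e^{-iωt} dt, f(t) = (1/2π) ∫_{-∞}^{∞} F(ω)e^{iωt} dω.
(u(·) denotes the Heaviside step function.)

F[g](ω) = \frac{25 i \left(10 - \omega\right)}{25 \omega^{2} - 20 \omega \left(25 + 7 i\right) + 2304 + 1400 i}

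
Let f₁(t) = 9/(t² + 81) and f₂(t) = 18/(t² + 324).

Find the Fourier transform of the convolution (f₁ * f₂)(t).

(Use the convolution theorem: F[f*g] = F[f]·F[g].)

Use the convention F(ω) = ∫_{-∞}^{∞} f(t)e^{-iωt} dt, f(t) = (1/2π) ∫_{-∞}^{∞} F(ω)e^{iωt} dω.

F[f₁*f₂](ω) = \pi^{2} e^{- 27 \left|{\omega}\right|}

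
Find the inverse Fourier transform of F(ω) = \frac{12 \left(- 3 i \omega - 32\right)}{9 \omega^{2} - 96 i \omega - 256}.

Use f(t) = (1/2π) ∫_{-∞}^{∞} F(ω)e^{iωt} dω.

f(t) = 4 \left(\frac{16 t}{3} + 1\right) e^{- \frac{16 t}{3}} u\left(t\right)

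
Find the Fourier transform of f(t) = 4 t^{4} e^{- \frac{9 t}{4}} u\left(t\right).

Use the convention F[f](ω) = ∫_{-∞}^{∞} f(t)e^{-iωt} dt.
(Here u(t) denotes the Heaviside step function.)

F(ω) = \frac{98304}{\left(4 i \omega + 9\right)^{5}}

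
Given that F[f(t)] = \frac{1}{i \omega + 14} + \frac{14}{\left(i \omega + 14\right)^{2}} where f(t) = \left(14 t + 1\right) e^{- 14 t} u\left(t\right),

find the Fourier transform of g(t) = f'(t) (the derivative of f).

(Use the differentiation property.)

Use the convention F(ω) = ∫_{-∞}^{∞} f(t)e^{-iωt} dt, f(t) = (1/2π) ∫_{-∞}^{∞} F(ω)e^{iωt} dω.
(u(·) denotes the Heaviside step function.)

F[g](ω) = \frac{\omega \left(\omega - 28 i\right)}{\omega^{2} - 28 i \omega - 196}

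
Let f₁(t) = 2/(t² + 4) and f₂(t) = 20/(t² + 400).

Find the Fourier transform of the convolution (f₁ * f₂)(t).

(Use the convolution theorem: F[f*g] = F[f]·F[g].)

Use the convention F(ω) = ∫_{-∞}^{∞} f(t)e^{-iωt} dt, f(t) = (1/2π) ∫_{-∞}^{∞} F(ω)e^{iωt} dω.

F[f₁*f₂](ω) = \pi^{2} e^{- 22 \left|{\omega}\right|}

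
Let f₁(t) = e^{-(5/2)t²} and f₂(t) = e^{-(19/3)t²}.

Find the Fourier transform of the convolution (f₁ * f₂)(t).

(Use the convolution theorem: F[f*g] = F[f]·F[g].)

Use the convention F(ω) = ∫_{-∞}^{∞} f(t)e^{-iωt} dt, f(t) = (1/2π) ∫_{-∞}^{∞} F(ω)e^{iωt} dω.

F[f₁*f₂](ω) = \frac{\sqrt{570} \pi e^{- \frac{53 \omega^{2}}{380}}}{95}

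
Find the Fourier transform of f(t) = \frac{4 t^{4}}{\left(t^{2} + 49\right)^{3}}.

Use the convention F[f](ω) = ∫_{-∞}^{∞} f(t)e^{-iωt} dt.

F(ω) = \frac{\pi \left(49 \omega^{2} - 35 \left|{\omega}\right| + 3\right) e^{- 7 \left|{\omega}\right|}}{14}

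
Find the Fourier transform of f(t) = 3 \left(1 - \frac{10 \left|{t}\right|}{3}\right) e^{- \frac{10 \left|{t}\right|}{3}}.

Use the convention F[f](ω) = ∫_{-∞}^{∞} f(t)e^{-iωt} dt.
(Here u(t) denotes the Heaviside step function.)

F(ω) = \frac{3240 \omega^{2}}{\left(9 \omega^{2} + 100\right)^{2}}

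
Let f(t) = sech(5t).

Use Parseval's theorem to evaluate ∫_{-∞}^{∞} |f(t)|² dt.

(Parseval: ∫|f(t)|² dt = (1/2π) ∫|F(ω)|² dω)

∫|f(t)|² dt = \frac{2}{5}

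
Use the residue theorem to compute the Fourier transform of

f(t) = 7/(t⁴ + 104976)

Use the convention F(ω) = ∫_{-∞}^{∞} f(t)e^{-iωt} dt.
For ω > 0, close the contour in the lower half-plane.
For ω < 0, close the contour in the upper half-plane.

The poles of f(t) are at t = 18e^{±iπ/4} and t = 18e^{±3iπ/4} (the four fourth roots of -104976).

Let g(z) = f(z)e^{-iωz}; for large |z| the factor e^{-iωz} decays in the lower half-plane when ω > 0 and in the upper half-plane when ω < 0.

Case ω > 0 (lower half-plane, clockwise contour ⇒ F(ω) = -2πi·ΣRes):
  Res_{z = - 9 \sqrt{2} - 9 \sqrt{2} i} g(z) = \frac{7 \sqrt{2} i \left(1 - i\right) e^{9 \sqrt{2} \omega \left(-1 + i\right)}}{46656}
  Res_{z = 9 \sqrt{2} - 9 \sqrt{2} i} g(z) = \frac{7 \sqrt{2} i \left(1 + i\right) e^{- 9 \sqrt{2} \omega \left(1 + i\right)}}{46656}
  F(ω) = -2πi·ΣRes = \frac{7 \sqrt{2} \pi \left(1 - i\right) \left(e^{18 \sqrt{2} i \omega} + i\right) e^{- 9 \sqrt{2} \omega \left(1 + i\right)}}{23328} = \frac{7 \pi e^{- 9 \sqrt{2} \omega} \sin{\left(9 \sqrt{2} \omega + \frac{\pi}{4} \right)}}{5832}

Case ω < 0 (upper half-plane, counterclockwise contour ⇒ F(ω) = +2πi·ΣRes):
  Res_{z = 9 \sqrt{2} + 9 \sqrt{2} i} g(z) = \frac{7 \sqrt{2} i \left(-1 + i\right) e^{9 \sqrt{2} \omega \left(1 - i\right)}}{46656}
  Res_{z = - 9 \sqrt{2} + 9 \sqrt{2} i} g(z) = \frac{7 \sqrt{2} \left(1 - i\right) e^{9 \sqrt{2} \omega \left(1 + i\right)}}{46656}
  F(ω) = 2πi·ΣRes = - \frac{7 \sqrt{2} i \pi \left(i \left(1 - i\right) e^{9 \sqrt{2} \omega \left(1 - i\right)} - \left(1 - i\right) e^{9 \sqrt{2} \omega \left(1 + i\right)}\right)}{23328} = \frac{7 \pi e^{9 \sqrt{2} \omega} \cos{\left(9 \sqrt{2} \omega + \frac{\pi}{4} \right)}}{5832}

Both cases combine into a single formula in |ω|:

F(ω) = \frac{7 \pi e^{- 9 \sqrt{2} \left|{\omega}\right|} \sin{\left(9 \sqrt{2} \left|{\omega}\right| + \frac{\pi}{4} \right)}}{5832}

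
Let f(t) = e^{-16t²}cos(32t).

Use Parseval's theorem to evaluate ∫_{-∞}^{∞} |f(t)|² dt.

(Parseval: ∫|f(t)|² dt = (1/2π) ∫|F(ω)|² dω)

∫|f(t)|² dt = \frac{\sqrt{2} \sqrt{\pi} \left(1 + e^{32}\right)}{16 e^{32}}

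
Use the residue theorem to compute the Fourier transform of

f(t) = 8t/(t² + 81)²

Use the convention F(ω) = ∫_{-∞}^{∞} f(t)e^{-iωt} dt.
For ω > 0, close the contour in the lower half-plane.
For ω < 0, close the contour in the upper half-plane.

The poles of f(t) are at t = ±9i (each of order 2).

Let g(z) = f(z)e^{-iωz}; for large |z| the factor e^{-iωz} decays in the lower half-plane when ω > 0 and in the upper half-plane when ω < 0.

Case ω > 0 (lower half-plane, clockwise contour ⇒ F(ω) = -2πi·ΣRes):
  Res_{z = - 9 i} g(z) = \frac{2 \omega e^{- 9 \omega}}{9} (pole of order 2)
  F(ω) = -2πi·ΣRes = - \frac{4 i \pi \omega e^{- 9 \omega}}{9}

Case ω < 0 (upper half-plane, counterclockwise contour ⇒ F(ω) = +2πi·ΣRes):
  Res_{z = 9 i} g(z) = - \frac{2 \omega e^{9 \omega}}{9} (pole of order 2)
  F(ω) = 2πi·ΣRes = - \frac{4 i \pi \omega e^{9 \omega}}{9}

Both cases combine into a single formula in |ω|:

F(ω) = - \frac{4 i \pi \omega e^{- 9 \left|{\omega}\right|}}{9}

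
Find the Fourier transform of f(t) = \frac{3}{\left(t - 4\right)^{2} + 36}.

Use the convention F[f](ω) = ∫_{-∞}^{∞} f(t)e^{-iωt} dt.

F(ω) = \frac{\pi e^{- 4 i \omega - 6 \left|{\omega}\right|}}{2}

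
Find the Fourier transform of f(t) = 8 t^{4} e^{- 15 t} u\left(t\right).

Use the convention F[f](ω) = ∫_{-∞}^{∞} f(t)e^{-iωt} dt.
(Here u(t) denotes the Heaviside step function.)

F(ω) = \frac{192}{\left(i \omega + 15\right)^{5}}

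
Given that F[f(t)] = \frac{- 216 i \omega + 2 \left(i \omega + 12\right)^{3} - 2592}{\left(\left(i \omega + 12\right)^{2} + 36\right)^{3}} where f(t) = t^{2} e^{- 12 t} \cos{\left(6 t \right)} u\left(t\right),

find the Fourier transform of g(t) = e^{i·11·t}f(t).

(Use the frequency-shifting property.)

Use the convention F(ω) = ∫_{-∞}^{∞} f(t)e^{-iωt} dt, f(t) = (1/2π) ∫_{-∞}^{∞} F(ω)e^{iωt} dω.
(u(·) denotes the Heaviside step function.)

F[g](ω) = \frac{2 \left(108 i \left(11 - \omega\right) + \left(i \left(\omega - 11\right) + 12\right)^{3} - 1296\right)}{\left(\left(i \left(\omega - 11\right) + 12\right)^{2} + 36\right)^{3}}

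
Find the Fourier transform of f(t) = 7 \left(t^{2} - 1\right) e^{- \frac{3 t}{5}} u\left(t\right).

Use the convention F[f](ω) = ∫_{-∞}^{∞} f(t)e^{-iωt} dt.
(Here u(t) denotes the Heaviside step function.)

F(ω) = \frac{35 \left(250 i \omega - \left(5 i \omega + 3\right)^{3} + 150\right)}{\left(5 i \omega + 3\right)^{4}}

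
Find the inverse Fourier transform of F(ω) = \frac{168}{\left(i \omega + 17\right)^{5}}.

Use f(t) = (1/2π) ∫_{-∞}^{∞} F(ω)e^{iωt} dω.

f(t) = 7 t^{4} e^{- 17 t} u\left(t\right)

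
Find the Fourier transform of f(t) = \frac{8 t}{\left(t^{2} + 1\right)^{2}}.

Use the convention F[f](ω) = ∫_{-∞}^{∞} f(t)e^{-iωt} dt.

F(ω) = - 4 i \pi \omega e^{- \left|{\omega}\right|}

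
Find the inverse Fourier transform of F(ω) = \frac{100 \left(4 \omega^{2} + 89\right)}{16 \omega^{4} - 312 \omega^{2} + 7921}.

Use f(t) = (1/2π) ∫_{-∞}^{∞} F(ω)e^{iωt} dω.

f(t) = 5 e^{- \frac{5 \left|{t}\right|}{2}} \cos{\left(4 \left|{t}\right| \right)}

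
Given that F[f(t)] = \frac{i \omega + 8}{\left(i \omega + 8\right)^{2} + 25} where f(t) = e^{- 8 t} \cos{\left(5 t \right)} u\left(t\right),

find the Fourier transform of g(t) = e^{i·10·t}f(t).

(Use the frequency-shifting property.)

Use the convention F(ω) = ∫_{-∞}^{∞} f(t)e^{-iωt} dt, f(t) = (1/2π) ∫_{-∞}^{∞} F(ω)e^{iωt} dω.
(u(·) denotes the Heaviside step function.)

F[g](ω) = \frac{i \left(\omega - 10\right) + 8}{\left(i \left(\omega - 10\right) + 8\right)^{2} + 25}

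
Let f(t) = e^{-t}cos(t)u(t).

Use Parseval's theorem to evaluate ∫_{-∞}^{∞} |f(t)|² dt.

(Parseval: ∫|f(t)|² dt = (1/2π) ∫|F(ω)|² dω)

∫|f(t)|² dt = \frac{3}{8}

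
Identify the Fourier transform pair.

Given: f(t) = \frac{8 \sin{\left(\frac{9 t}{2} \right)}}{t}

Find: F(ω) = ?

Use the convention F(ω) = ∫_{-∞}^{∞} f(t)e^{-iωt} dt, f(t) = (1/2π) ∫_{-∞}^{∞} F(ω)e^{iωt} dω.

F(ω) = \begin{cases} 8 \pi & \text{for}\: \omega > - \frac{9}{2} \wedge \omega < \frac{9}{2} \\0 & \text{otherwise} \end{cases}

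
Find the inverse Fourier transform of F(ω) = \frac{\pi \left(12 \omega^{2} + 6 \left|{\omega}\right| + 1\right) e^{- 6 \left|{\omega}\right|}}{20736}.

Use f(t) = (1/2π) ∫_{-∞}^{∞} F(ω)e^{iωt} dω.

f(t) = \frac{1}{\left(t^{2} + 36\right)^{3}}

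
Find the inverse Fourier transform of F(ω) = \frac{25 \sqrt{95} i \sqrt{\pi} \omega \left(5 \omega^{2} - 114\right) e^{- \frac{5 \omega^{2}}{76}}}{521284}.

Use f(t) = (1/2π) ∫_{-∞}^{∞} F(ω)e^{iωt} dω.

f(t) = 2 t^{3} e^{- \frac{19 t^{2}}{5}}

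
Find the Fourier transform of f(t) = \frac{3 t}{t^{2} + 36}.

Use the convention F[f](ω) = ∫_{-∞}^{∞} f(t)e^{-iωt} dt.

F(ω) = - 3 i \pi e^{- 6 \left|{\omega}\right|} \operatorname{sign}{\left(\omega \right)}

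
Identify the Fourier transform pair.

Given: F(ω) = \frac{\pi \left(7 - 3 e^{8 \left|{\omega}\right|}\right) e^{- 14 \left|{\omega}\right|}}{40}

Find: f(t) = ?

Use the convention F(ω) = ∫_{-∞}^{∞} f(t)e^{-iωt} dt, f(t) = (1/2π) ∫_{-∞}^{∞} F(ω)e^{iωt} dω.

f(t) = \frac{2 t^{2}}{\left(t^{2} + 36\right) \left(t^{2} + 196\right)}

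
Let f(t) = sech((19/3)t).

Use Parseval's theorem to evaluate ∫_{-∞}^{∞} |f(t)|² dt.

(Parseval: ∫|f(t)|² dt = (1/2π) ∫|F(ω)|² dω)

∫|f(t)|² dt = \frac{6}{19}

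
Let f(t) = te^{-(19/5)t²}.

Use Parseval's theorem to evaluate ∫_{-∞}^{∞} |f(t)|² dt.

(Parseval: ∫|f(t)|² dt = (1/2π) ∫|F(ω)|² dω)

∫|f(t)|² dt = \frac{5 \sqrt{190} \sqrt{\pi}}{2888}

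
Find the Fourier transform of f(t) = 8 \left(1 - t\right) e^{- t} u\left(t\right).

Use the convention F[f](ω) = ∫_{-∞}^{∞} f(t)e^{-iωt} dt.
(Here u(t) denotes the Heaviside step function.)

F(ω) = \frac{8 i \omega}{- \omega^{2} + 2 i \omega + 1}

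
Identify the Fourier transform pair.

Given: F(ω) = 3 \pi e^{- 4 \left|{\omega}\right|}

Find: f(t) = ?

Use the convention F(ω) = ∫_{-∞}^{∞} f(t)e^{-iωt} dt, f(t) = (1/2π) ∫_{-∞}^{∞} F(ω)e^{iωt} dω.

f(t) = \frac{12}{t^{2} + 16}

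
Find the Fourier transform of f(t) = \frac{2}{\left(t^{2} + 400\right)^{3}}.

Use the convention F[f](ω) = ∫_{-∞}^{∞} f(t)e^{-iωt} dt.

F(ω) = \frac{\pi \left(400 \omega^{2} + 60 \left|{\omega}\right| + 3\right) e^{- 20 \left|{\omega}\right|}}{12800000}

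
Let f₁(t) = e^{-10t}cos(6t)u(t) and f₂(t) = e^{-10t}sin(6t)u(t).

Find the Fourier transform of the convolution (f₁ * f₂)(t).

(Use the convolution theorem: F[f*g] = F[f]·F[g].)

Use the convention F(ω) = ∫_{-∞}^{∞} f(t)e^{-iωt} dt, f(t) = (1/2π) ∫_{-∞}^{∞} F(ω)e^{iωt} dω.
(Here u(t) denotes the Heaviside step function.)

F[f₁*f₂](ω) = \frac{6 \left(i \omega + 10\right)}{\left(\left(i \omega + 10\right)^{2} + 36\right)^{2}}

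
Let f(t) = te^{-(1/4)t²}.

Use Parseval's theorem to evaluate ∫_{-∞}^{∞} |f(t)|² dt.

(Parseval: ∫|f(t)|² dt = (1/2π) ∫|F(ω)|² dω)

∫|f(t)|² dt = \sqrt{2} \sqrt{\pi}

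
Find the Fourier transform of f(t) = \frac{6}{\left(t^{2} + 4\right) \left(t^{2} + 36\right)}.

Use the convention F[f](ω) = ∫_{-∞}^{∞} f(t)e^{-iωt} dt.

F(ω) = \frac{\pi \left(3 e^{4 \left|{\omega}\right|} - 1\right) e^{- 6 \left|{\omega}\right|}}{32}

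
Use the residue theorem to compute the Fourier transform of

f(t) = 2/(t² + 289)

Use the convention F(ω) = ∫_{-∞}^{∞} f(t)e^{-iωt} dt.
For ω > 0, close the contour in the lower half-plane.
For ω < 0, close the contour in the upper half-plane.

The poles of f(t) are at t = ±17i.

Let g(z) = f(z)e^{-iωz}; for large |z| the factor e^{-iωz} decays in the lower half-plane when ω > 0 and in the upper half-plane when ω < 0.

Case ω > 0 (lower half-plane, clockwise contour ⇒ F(ω) = -2πi·ΣRes):
  Res_{z = - 17 i} g(z) = \frac{i e^{- 17 \omega}}{17}
  F(ω) = -2πi·ΣRes = \frac{2 \pi e^{- 17 \omega}}{17}

Case ω < 0 (upper half-plane, counterclockwise contour ⇒ F(ω) = +2πi·ΣRes):
  Res_{z = 17 i} g(z) = - \frac{i e^{17 \omega}}{17}
  F(ω) = 2πi·ΣRes = \frac{2 \pi e^{17 \omega}}{17}

Both cases combine into a single formula in |ω|:

F(ω) = \frac{2 \pi e^{- 17 \left|{\omega}\right|}}{17}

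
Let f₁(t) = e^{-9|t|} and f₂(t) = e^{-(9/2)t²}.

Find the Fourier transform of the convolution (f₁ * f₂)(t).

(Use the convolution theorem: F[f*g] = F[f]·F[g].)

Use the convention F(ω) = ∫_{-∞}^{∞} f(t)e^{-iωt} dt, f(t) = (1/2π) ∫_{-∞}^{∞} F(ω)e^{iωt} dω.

F[f₁*f₂](ω) = \frac{6 \sqrt{2} \sqrt{\pi} e^{- \frac{\omega^{2}}{18}}}{\omega^{2} + 81}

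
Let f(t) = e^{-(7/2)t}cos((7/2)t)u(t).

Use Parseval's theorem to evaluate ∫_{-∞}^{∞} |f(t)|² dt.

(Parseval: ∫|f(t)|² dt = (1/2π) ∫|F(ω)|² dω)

∫|f(t)|² dt = \frac{3}{28}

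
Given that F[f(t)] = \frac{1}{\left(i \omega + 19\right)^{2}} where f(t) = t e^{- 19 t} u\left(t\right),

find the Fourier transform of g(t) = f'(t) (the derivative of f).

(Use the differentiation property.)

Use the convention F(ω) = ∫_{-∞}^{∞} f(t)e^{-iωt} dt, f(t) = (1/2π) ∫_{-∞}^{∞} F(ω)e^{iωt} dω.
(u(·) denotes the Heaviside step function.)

F[g](ω) = \frac{i \omega}{\left(i \omega + 19\right)^{2}}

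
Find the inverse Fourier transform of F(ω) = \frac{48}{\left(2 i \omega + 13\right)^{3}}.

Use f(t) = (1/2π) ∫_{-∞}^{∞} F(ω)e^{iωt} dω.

f(t) = 3 t^{2} e^{- \frac{13 t}{2}} u\left(t\right)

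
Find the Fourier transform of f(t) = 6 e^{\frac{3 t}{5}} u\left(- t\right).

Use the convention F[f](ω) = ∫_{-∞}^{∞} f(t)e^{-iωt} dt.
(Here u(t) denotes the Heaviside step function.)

F(ω) = - \frac{30}{5 i \omega - 3}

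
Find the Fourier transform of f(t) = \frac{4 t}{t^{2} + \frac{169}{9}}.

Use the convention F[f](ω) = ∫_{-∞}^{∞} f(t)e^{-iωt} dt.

F(ω) = - 4 i \pi e^{- \frac{13 \left|{\omega}\right|}{3}} \operatorname{sign}{\left(\omega \right)}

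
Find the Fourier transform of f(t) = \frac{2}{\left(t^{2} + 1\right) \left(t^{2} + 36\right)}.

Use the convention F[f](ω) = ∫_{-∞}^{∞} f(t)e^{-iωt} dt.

F(ω) = \frac{\pi \left(6 e^{5 \left|{\omega}\right|} - 1\right) e^{- 6 \left|{\omega}\right|}}{105}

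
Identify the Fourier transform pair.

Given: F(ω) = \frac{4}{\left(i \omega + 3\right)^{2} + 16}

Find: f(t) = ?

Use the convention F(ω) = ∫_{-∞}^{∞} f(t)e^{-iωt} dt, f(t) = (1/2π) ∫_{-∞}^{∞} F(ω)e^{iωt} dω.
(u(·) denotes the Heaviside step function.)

f(t) = e^{- 3 t} \sin{\left(4 t \right)} u\left(t\right)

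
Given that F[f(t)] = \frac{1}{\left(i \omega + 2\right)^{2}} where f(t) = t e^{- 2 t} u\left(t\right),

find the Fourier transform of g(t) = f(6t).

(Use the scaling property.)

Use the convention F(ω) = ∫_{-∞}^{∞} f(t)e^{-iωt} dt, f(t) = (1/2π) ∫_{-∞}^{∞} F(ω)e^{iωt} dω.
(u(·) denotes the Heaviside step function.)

F[g](ω) = \frac{6}{\left(i \omega + 12\right)^{2}}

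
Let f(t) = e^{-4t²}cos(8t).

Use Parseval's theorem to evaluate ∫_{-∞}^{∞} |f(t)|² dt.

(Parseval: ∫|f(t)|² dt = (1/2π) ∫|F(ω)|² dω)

∫|f(t)|² dt = \frac{\sqrt{2} \sqrt{\pi} \left(1 + e^{8}\right)}{8 e^{8}}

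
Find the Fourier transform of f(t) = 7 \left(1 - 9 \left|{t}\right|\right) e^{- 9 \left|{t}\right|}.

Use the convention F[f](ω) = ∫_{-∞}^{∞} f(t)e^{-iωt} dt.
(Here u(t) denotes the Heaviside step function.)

F(ω) = \frac{252 \omega^{2}}{\left(\omega^{2} + 81\right)^{2}}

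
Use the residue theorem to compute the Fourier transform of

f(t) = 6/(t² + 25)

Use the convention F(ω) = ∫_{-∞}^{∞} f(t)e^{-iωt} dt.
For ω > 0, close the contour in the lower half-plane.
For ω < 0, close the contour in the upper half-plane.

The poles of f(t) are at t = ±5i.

Let g(z) = f(z)e^{-iωz}; for large |z| the factor e^{-iωz} decays in the lower half-plane when ω > 0 and in the upper half-plane when ω < 0.

Case ω > 0 (lower half-plane, clockwise contour ⇒ F(ω) = -2πi·ΣRes):
  Res_{z = - 5 i} g(z) = \frac{3 i e^{- 5 \omega}}{5}
  F(ω) = -2πi·ΣRes = \frac{6 \pi e^{- 5 \omega}}{5}

Case ω < 0 (upper half-plane, counterclockwise contour ⇒ F(ω) = +2πi·ΣRes):
  Res_{z = 5 i} g(z) = - \frac{3 i e^{5 \omega}}{5}
  F(ω) = 2πi·ΣRes = \frac{6 \pi e^{5 \omega}}{5}

Both cases combine into a single formula in |ω|:

F(ω) = \frac{6 \pi e^{- 5 \left|{\omega}\right|}}{5}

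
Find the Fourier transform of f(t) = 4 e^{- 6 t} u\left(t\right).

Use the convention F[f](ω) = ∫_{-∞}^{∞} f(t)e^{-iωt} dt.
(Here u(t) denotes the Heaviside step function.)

F(ω) = \frac{4}{i \omega + 6}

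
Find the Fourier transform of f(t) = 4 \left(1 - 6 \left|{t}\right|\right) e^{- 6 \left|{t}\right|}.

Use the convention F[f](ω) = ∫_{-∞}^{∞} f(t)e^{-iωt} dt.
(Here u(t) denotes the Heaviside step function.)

F(ω) = \frac{96 \omega^{2}}{\left(\omega^{2} + 36\right)^{2}}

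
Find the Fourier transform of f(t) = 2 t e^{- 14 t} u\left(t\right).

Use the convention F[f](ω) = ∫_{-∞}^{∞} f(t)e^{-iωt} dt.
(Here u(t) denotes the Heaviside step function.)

F(ω) = \frac{2}{\left(i \omega + 14\right)^{2}}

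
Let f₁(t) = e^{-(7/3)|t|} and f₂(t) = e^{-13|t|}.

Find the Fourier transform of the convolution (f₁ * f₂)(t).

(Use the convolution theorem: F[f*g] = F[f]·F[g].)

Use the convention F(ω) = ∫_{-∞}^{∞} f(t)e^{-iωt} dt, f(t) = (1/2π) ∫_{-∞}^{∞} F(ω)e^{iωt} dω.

F[f₁*f₂](ω) = \frac{1092}{\left(\omega^{2} + 169\right) \left(9 \omega^{2} + 49\right)}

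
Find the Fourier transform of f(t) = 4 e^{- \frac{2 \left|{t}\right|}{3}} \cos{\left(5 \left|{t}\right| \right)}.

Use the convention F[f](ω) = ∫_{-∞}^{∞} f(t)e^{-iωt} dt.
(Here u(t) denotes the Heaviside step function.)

F(ω) = \frac{48 \left(9 \omega^{2} + 229\right)}{81 \omega^{4} - 3978 \omega^{2} + 52441}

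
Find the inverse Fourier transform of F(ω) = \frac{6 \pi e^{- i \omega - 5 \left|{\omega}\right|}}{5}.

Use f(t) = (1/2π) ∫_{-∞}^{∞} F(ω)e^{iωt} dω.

f(t) = \frac{6}{\left(t - 1\right)^{2} + 25}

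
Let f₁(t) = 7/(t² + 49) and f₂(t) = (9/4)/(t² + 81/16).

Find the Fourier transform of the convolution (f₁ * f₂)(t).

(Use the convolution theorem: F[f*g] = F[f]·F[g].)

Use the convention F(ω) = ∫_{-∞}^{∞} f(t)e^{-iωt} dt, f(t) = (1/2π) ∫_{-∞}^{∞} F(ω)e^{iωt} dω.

F[f₁*f₂](ω) = \pi^{2} e^{- \frac{37 \left|{\omega}\right|}{4}}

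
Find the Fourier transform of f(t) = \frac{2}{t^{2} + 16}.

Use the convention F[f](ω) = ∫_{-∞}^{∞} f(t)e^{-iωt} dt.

F(ω) = \frac{\pi e^{- 4 \left|{\omega}\right|}}{2}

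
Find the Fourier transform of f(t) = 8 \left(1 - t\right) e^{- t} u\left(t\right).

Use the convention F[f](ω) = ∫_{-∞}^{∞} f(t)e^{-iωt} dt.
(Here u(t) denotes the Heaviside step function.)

F(ω) = \frac{8 i \omega}{- \omega^{2} + 2 i \omega + 1}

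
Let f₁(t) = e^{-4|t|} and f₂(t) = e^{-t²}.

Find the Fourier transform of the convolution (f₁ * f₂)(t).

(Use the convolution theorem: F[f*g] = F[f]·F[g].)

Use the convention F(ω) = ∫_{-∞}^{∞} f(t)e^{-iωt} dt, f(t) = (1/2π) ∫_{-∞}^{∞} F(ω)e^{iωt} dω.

F[f₁*f₂](ω) = \frac{8 \sqrt{\pi} e^{- \frac{\omega^{2}}{4}}}{\omega^{2} + 16}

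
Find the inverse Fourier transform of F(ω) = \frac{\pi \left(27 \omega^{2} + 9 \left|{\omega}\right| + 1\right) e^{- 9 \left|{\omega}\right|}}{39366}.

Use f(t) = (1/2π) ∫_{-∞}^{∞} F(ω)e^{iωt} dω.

f(t) = \frac{4}{\left(t^{2} + 81\right)^{3}}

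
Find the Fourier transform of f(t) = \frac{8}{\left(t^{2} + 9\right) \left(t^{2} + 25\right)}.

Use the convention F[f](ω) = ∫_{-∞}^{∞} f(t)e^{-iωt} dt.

F(ω) = \frac{\pi \left(5 e^{2 \left|{\omega}\right|} - 3\right) e^{- 5 \left|{\omega}\right|}}{30}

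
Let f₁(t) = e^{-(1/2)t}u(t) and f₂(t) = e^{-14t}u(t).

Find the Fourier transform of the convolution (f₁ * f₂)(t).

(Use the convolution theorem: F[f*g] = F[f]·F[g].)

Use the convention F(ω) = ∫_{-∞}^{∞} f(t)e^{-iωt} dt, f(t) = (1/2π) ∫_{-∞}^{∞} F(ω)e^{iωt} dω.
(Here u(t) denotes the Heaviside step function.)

F[f₁*f₂](ω) = \frac{2}{\left(i \omega + 14\right) \left(2 i \omega + 1\right)}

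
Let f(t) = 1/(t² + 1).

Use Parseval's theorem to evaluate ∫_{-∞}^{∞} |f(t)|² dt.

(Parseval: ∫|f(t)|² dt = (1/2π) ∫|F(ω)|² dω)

∫|f(t)|² dt = \frac{\pi}{2}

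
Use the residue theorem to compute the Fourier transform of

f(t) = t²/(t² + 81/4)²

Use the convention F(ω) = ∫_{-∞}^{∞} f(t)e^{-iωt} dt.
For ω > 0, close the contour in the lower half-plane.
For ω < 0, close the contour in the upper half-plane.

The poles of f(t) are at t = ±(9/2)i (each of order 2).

Let g(z) = f(z)e^{-iωz}; for large |z| the factor e^{-iωz} decays in the lower half-plane when ω > 0 and in the upper half-plane when ω < 0.

Case ω > 0 (lower half-plane, clockwise contour ⇒ F(ω) = -2πi·ΣRes):
  Res_{z = - \frac{9 i}{2}} g(z) = \frac{i \left(2 - 9 \omega\right) e^{- \frac{9 \omega}{2}}}{36} (pole of order 2)
  F(ω) = -2πi·ΣRes = \frac{\pi \left(2 - 9 \omega\right) e^{- \frac{9 \omega}{2}}}{18}

Case ω < 0 (upper half-plane, counterclockwise contour ⇒ F(ω) = +2πi·ΣRes):
  Res_{z = \frac{9 i}{2}} g(z) = \frac{i \left(- 9 \omega - 2\right) e^{\frac{9 \omega}{2}}}{36} (pole of order 2)
  F(ω) = 2πi·ΣRes = \frac{\pi \left(9 \omega + 2\right) e^{\frac{9 \omega}{2}}}{18}

Both cases combine into a single formula in |ω|:

F(ω) = \frac{\pi \left(2 - 9 \left|{\omega}\right|\right) e^{- \frac{9 \left|{\omega}\right|}{2}}}{18}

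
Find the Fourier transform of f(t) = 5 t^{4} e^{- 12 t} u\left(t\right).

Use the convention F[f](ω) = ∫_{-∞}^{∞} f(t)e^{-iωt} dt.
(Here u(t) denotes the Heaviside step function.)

F(ω) = \frac{120}{\left(i \omega + 12\right)^{5}}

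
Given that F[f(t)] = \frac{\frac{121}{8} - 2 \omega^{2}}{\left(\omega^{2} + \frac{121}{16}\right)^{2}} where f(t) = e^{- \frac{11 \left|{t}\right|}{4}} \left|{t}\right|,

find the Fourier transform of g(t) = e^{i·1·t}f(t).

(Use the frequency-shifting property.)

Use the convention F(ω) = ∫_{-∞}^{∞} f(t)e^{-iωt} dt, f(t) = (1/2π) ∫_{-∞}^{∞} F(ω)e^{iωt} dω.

F[g](ω) = \frac{32 \left(121 - 16 \left(\omega - 1\right)^{2}\right)}{\left(16 \left(\omega - 1\right)^{2} + 121\right)^{2}}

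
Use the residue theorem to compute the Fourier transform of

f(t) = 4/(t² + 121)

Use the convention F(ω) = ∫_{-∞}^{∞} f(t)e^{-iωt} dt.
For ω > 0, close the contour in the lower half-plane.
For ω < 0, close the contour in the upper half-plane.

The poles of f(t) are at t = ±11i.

Let g(z) = f(z)e^{-iωz}; for large |z| the factor e^{-iωz} decays in the lower half-plane when ω > 0 and in the upper half-plane when ω < 0.

Case ω > 0 (lower half-plane, clockwise contour ⇒ F(ω) = -2πi·ΣRes):
  Res_{z = - 11 i} g(z) = \frac{2 i e^{- 11 \omega}}{11}
  F(ω) = -2πi·ΣRes = \frac{4 \pi e^{- 11 \omega}}{11}

Case ω < 0 (upper half-plane, counterclockwise contour ⇒ F(ω) = +2πi·ΣRes):
  Res_{z = 11 i} g(z) = - \frac{2 i e^{11 \omega}}{11}
  F(ω) = 2πi·ΣRes = \frac{4 \pi e^{11 \omega}}{11}

Both cases combine into a single formula in |ω|:

F(ω) = \frac{4 \pi e^{- 11 \left|{\omega}\right|}}{11}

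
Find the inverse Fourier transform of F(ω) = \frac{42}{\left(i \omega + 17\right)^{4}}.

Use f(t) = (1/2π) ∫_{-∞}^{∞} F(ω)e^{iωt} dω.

f(t) = 7 t^{3} e^{- 17 t} u\left(t\right)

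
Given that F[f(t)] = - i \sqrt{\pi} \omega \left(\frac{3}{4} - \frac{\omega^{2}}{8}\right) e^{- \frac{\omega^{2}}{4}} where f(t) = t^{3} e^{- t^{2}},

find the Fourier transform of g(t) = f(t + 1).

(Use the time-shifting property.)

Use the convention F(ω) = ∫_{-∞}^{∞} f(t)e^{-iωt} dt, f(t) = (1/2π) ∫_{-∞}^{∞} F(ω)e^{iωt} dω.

F[g](ω) = \frac{i \sqrt{\pi} \omega \left(\omega^{2} - 6\right) e^{\omega \left(- \frac{\omega}{4} + i\right)}}{8}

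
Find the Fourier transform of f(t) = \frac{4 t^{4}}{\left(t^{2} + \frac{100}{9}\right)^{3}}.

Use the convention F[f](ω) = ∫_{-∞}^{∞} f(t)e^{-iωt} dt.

F(ω) = \frac{\pi \left(100 \omega^{2} - 150 \left|{\omega}\right| + 27\right) e^{- \frac{10 \left|{\omega}\right|}{3}}}{60}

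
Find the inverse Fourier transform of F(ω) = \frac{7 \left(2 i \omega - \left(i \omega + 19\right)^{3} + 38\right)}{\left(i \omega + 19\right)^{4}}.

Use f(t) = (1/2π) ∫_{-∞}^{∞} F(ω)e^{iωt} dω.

f(t) = 7 \left(t^{2} - 1\right) e^{- 19 t} u\left(t\right)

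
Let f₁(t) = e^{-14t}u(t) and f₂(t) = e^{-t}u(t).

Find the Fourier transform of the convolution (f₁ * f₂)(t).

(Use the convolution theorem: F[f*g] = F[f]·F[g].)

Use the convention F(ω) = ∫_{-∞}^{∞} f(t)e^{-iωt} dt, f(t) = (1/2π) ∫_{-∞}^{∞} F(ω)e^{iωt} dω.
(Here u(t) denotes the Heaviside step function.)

F[f₁*f₂](ω) = \frac{1}{\left(i \omega + 1\right) \left(i \omega + 14\right)}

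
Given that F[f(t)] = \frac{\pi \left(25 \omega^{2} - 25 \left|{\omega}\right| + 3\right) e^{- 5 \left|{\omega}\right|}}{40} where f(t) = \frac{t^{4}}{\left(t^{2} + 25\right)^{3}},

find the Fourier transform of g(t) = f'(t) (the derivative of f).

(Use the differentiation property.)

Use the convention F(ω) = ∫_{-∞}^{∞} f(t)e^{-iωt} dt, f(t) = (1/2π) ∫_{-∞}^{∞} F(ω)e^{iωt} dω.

F[g](ω) = \frac{i \pi \omega \left(25 \omega^{2} - 25 \left|{\omega}\right| + 3\right) e^{- 5 \left|{\omega}\right|}}{40}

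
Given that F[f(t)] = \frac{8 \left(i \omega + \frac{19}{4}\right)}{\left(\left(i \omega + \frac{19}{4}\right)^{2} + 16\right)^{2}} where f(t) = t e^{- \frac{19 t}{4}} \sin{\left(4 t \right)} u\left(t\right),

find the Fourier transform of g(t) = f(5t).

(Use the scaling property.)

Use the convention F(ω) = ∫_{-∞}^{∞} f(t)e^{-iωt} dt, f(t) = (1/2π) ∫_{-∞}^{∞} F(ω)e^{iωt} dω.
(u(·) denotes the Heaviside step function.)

F[g](ω) = \frac{12800 \left(4 i \omega + 95\right)}{\left(\left(4 i \omega + 95\right)^{2} + 6400\right)^{2}}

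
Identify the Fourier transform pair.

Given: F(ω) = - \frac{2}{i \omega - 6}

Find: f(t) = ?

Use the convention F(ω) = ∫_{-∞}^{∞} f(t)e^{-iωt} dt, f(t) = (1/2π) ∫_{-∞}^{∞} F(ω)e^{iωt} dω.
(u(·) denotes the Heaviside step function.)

f(t) = 2 e^{6 t} u\left(- t\right)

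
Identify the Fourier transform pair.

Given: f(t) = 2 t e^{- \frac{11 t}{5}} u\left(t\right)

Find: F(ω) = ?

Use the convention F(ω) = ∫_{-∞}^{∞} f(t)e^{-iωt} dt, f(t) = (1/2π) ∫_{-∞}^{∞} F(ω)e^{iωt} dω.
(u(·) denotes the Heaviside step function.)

F(ω) = \frac{50}{\left(5 i \omega + 11\right)^{2}}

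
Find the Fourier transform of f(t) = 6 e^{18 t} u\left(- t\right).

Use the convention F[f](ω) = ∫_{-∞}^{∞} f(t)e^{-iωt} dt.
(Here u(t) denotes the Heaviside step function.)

F(ω) = - \frac{6}{i \omega - 18}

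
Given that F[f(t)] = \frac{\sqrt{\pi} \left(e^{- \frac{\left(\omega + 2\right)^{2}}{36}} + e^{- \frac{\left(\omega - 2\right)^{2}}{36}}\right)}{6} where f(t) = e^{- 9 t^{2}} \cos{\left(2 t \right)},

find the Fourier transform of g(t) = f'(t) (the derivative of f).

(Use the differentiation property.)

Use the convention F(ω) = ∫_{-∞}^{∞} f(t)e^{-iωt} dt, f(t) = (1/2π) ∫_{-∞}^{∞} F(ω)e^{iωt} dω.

F[g](ω) = \frac{i \sqrt{\pi} \omega \left(e^{\frac{2 \omega}{9}} + 1\right) e^{- \frac{\omega^{2}}{36} - \frac{\omega}{9} - \frac{1}{9}}}{6}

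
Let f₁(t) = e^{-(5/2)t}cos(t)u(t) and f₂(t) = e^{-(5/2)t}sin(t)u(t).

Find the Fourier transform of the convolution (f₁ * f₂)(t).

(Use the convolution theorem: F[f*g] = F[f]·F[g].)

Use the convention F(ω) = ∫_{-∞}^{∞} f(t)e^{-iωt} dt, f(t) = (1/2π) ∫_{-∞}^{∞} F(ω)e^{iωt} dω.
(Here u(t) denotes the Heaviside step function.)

F[f₁*f₂](ω) = \frac{8 \left(2 i \omega + 5\right)}{\left(\left(2 i \omega + 5\right)^{2} + 4\right)^{2}}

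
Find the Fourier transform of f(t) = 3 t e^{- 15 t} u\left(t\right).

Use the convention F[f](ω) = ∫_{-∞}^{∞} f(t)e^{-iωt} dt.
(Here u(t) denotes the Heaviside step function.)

F(ω) = \frac{3}{\left(i \omega + 15\right)^{2}}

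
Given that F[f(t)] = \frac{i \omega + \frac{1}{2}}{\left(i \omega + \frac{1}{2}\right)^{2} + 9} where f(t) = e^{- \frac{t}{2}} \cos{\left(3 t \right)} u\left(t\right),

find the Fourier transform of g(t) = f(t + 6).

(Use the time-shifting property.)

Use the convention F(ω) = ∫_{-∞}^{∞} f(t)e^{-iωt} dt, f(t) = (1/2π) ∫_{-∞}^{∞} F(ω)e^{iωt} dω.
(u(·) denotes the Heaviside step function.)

F[g](ω) = \frac{\left(4 i \omega + 2\right) e^{6 i \omega}}{\left(2 i \omega + 1\right)^{2} + 36}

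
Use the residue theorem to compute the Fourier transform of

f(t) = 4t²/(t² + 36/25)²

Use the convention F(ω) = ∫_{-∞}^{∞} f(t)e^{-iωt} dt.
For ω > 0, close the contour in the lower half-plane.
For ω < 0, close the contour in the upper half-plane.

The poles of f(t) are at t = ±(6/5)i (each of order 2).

Let g(z) = f(z)e^{-iωz}; for large |z| the factor e^{-iωz} decays in the lower half-plane when ω > 0 and in the upper half-plane when ω < 0.

Case ω > 0 (lower half-plane, clockwise contour ⇒ F(ω) = -2πi·ΣRes):
  Res_{z = - \frac{6 i}{5}} g(z) = i \left(\frac{5}{6} - \omega\right) e^{- \frac{6 \omega}{5}} (pole of order 2)
  F(ω) = -2πi·ΣRes = \frac{\pi \left(5 - 6 \omega\right) e^{- \frac{6 \omega}{5}}}{3}

Case ω < 0 (upper half-plane, counterclockwise contour ⇒ F(ω) = +2πi·ΣRes):
  Res_{z = \frac{6 i}{5}} g(z) = i \left(- \omega - \frac{5}{6}\right) e^{\frac{6 \omega}{5}} (pole of order 2)
  F(ω) = 2πi·ΣRes = \frac{\pi \left(6 \omega + 5\right) e^{\frac{6 \omega}{5}}}{3}

Both cases combine into a single formula in |ω|:

F(ω) = \frac{\pi \left(5 - 6 \left|{\omega}\right|\right) e^{- \frac{6 \left|{\omega}\right|}{5}}}{3}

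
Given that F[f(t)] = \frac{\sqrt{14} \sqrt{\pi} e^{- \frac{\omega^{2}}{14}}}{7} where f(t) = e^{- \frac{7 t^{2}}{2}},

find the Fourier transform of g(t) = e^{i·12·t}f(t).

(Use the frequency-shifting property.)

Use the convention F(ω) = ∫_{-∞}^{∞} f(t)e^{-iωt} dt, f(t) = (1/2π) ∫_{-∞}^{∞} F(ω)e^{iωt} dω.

F[g](ω) = \frac{\sqrt{14} \sqrt{\pi} e^{- \frac{\left(\omega - 12\right)^{2}}{14}}}{7}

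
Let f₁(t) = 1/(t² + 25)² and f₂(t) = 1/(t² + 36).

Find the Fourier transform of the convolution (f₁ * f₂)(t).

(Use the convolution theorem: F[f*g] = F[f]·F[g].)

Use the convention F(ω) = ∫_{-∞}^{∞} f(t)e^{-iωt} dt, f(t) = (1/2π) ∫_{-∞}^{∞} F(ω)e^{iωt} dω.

F[f₁*f₂](ω) = \frac{\pi^{2} \left(5 \left|{\omega}\right| + 1\right) e^{- 11 \left|{\omega}\right|}}{1500}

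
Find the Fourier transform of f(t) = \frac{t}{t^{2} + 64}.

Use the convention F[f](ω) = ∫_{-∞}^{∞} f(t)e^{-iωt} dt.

F(ω) = - i \pi e^{- 8 \left|{\omega}\right|} \operatorname{sign}{\left(\omega \right)}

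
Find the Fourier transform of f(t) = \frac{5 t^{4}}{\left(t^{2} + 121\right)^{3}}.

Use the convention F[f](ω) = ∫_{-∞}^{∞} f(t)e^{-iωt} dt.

F(ω) = \frac{5 \pi \left(121 \omega^{2} - 55 \left|{\omega}\right| + 3\right) e^{- 11 \left|{\omega}\right|}}{88}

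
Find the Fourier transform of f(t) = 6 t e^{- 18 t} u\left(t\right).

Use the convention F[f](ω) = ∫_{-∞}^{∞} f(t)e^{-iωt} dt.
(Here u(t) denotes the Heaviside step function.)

F(ω) = \frac{6}{\left(i \omega + 18\right)^{2}}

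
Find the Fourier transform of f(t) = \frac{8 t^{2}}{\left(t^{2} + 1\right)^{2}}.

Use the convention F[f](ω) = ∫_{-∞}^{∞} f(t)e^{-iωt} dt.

F(ω) = 4 \pi \left(1 - \left|{\omega}\right|\right) e^{- \left|{\omega}\right|}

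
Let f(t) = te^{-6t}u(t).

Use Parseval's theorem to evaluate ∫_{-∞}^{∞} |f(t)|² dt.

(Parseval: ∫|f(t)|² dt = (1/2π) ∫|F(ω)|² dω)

∫|f(t)|² dt = \frac{1}{864}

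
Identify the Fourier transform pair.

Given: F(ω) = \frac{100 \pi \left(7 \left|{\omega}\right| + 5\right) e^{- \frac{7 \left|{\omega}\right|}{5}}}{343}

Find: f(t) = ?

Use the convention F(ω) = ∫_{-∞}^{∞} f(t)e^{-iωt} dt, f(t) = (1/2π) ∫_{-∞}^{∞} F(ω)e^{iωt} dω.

f(t) = \frac{8}{\left(t^{2} + \frac{49}{25}\right)^{2}}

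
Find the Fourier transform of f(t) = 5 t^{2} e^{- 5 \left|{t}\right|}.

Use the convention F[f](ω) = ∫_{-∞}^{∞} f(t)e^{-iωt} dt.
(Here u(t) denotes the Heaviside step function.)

F(ω) = \frac{100 \left(25 - 3 \omega^{2}\right)}{\left(\omega^{2} + 25\right)^{3}}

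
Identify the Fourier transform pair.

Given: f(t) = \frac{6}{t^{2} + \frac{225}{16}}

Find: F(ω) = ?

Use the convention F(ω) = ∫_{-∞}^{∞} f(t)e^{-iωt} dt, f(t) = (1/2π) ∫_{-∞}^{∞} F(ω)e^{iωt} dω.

F(ω) = \frac{8 \pi e^{- \frac{15 \left|{\omega}\right|}{4}}}{5}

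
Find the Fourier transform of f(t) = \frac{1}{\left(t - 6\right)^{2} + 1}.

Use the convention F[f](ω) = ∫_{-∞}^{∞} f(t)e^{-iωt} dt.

F(ω) = \pi e^{- 6 i \omega - \left|{\omega}\right|}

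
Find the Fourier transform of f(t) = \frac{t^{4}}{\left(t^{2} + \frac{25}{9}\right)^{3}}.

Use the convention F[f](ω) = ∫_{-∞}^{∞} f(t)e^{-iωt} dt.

F(ω) = \frac{\pi \left(25 \omega^{2} - 75 \left|{\omega}\right| + 27\right) e^{- \frac{5 \left|{\omega}\right|}{3}}}{120}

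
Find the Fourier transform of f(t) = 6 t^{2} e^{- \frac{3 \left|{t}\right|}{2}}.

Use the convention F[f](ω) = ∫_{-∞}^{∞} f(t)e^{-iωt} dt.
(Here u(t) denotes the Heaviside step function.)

F(ω) = \frac{1728 \left(3 - 4 \omega^{2}\right)}{\left(4 \omega^{2} + 9\right)^{3}}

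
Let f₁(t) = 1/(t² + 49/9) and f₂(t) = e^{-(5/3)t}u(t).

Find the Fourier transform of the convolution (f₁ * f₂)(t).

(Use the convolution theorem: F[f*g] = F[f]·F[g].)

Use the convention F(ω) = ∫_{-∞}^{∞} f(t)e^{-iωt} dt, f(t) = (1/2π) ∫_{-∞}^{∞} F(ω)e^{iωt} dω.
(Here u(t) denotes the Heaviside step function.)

F[f₁*f₂](ω) = \frac{9 \pi e^{- \frac{7 \left|{\omega}\right|}{3}}}{7 \left(3 i \omega + 5\right)}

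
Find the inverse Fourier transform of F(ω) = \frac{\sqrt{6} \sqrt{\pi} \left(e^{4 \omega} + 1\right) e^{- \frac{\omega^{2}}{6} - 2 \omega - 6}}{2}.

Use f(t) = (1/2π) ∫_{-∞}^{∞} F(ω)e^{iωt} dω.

f(t) = 3 e^{- \frac{3 t^{2}}{2}} \cos{\left(6 t \right)}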